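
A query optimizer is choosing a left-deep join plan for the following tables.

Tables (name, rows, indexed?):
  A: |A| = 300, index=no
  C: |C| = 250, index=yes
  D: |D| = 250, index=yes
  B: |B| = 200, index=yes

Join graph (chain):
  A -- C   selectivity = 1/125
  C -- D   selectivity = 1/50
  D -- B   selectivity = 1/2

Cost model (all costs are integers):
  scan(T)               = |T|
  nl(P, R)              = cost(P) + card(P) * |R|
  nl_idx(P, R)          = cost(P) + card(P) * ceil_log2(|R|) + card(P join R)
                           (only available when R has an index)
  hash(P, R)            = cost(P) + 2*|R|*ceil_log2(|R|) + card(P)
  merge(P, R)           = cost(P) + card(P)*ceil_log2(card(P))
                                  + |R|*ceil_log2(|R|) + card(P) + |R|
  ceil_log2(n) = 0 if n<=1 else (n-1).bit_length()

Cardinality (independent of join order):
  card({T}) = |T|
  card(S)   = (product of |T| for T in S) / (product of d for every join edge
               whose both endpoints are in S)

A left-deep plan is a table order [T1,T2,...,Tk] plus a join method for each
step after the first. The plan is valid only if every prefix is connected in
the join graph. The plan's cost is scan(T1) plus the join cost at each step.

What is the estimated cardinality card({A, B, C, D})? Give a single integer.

Tables in S: A(300), B(200), C(250), D(250)
Edges inside S: A-C(d=125), C-D(d=50), D-B(d=2)
numerator = 300 * 200 * 250 * 250 = 3750000000
denominator = 125 * 50 * 2 = 12500
card(S) = 3750000000 / 12500 = 300000

300000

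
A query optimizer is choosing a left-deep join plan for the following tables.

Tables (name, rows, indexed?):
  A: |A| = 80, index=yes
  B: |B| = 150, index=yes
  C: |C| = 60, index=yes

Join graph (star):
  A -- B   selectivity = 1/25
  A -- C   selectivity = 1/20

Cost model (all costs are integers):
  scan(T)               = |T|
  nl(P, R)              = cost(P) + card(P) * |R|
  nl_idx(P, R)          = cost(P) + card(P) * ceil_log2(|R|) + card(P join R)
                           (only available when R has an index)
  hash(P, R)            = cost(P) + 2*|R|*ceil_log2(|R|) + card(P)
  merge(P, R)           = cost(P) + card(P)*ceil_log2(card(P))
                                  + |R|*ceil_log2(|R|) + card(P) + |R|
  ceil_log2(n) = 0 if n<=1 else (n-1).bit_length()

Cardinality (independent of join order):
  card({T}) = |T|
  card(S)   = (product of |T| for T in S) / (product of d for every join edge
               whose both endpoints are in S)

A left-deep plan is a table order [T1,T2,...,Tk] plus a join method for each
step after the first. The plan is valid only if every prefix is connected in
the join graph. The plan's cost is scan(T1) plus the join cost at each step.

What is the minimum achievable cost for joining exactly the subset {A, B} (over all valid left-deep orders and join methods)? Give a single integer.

Selinger DP over subsets of {A,B}:
  {A}: scan cost=80, card=80
  {B}: scan cost=150, card=150
  {AB}: card=480; try (B,nl_idx)→1200, (A,hash)→1420, (A,nl_idx)→1680, (B,merge)→2070, (A,merge)→2140, (B,hash)→2560 …(+2); best=1200 via (B,nl_idx)

1200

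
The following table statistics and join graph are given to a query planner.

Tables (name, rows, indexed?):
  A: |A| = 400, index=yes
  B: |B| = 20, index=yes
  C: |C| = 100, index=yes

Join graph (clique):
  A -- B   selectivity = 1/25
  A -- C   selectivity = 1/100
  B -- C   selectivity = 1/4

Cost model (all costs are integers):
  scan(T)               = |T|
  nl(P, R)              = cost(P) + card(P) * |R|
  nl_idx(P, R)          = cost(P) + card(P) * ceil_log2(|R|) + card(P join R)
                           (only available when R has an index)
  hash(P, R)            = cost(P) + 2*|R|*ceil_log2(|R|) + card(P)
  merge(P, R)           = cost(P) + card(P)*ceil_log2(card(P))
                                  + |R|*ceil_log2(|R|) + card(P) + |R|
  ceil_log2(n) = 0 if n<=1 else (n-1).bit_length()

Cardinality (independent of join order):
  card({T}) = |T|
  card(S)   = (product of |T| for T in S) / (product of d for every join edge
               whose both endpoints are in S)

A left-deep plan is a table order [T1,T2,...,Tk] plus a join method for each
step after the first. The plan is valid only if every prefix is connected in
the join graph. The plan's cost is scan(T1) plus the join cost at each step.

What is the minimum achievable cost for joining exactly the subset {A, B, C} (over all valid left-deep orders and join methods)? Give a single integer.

Selinger DP over subsets of {A,B,C}:
  {A}: scan cost=400, card=400
  {B}: scan cost=20, card=20
  {C}: scan cost=100, card=100
  {AB}: card=320; try (A,nl_idx)→520, (B,hash)→1000, (B,nl_idx)→2720, (A,merge)→4140, (B,merge)→4520, (A,hash)→7240 …(+2); best=520 via (A,nl_idx)
  {AC}: card=400; try (A,nl_idx)→1400, (C,hash)→2200, (C,nl_idx)→3600, (A,merge)→4900, (C,merge)→5200, (A,hash)→7400 …(+2); best=1400 via (A,nl_idx)
  {BC}: card=500; try (B,hash)→400, (C,nl_idx)→660, (C,merge)→940, (B,merge)→1020, (B,nl_idx)→1100, (C,hash)→1440 …(+2); best=400 via (B,hash)
  {ABC}: card=80; try (B,hash)→2000, (C,hash)→2240, (C,nl_idx)→2840, (B,nl_idx)→3480, (C,merge)→4520, (A,nl_idx)→4980 …(+6); best=2000 via (B,hash)

2000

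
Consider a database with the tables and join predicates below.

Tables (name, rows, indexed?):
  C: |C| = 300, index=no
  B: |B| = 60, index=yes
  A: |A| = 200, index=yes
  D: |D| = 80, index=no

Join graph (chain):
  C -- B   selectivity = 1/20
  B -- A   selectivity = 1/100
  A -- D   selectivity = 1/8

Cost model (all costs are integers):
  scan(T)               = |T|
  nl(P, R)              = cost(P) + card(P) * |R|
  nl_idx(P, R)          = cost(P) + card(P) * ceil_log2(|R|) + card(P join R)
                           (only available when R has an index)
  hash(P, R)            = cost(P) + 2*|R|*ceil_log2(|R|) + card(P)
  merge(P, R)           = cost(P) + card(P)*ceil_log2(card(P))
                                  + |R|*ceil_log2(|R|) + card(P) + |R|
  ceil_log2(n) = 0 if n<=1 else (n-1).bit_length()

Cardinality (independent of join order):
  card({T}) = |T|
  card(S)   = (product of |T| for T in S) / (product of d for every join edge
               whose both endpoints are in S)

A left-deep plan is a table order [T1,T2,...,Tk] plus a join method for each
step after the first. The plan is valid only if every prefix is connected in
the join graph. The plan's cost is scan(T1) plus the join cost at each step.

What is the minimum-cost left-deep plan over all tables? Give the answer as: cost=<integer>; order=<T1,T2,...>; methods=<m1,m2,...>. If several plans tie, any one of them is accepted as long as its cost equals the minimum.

cost=7540; order=B,A,C,D; methods=nl_idx,merge,hash

Selinger DP (subsets sized 1..n):
  {C}: scan cost=300, card=300
  {B}: scan cost=60, card=60
  {A}: scan cost=200, card=200
  {D}: scan cost=80, card=80
  {BC}: card=900; try (B,hash)→1320, (B,nl_idx)→3000, (C,merge)→3480, (B,merge)→3720, (C,hash)→5520, (C,nl)→18060 …(+1); best=1320 via (B,hash)
  {AB}: card=120; try (A,nl_idx)→660, (B,hash)→1120, (B,nl_idx)→1520, (A,merge)→2280, (B,merge)→2420, (A,hash)→3320 …(+2); best=660 via (A,nl_idx)
  {AD}: card=2000; try (D,hash)→1520, (A,merge)→2520, (D,merge)→2640, (A,nl_idx)→2720, (A,hash)→3360, (A,nl)→16080 …(+1); best=1520 via (D,hash)
  {ABC}: card=1800; try (C,merge)→4620, (A,hash)→5420, (C,hash)→6180, (A,nl_idx)→10320, (A,merge)→13020, (C,nl)→36660 …(+1); best=4620 via (C,merge)
  {ABD}: card=1200; try (D,hash)→1900, (D,merge)→2260, (B,hash)→4240, (D,nl)→10260, (B,nl_idx)→14720, (B,merge)→25940 …(+1); best=1900 via (D,hash)
  {ABCD}: card=18000; try (D,hash)→7540, (C,hash)→8500, (C,merge)→19300, (D,merge)→26860, (D,nl)→148620, (C,nl)→361900; best=7540 via (D,hash)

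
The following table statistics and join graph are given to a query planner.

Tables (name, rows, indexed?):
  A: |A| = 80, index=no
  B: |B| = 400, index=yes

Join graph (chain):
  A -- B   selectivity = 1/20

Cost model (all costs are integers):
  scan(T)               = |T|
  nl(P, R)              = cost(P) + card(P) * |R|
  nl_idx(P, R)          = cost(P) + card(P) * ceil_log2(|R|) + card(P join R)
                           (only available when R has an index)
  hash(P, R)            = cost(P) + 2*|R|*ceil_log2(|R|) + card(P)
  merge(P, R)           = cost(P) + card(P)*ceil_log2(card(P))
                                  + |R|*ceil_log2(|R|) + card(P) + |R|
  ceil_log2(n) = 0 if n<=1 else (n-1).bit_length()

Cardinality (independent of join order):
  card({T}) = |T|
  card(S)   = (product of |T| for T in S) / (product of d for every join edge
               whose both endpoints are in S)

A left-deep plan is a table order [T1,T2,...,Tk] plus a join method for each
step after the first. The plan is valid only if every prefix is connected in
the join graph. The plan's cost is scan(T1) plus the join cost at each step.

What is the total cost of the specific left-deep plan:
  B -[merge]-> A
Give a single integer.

step 1: scan B: cost=400, card=400
step 2: join A via merge
    card(P join A) = 400*80/(20) = 1600
    cost = 400 + 400*9 + 80*7 + 400 + 80 = 5040

5040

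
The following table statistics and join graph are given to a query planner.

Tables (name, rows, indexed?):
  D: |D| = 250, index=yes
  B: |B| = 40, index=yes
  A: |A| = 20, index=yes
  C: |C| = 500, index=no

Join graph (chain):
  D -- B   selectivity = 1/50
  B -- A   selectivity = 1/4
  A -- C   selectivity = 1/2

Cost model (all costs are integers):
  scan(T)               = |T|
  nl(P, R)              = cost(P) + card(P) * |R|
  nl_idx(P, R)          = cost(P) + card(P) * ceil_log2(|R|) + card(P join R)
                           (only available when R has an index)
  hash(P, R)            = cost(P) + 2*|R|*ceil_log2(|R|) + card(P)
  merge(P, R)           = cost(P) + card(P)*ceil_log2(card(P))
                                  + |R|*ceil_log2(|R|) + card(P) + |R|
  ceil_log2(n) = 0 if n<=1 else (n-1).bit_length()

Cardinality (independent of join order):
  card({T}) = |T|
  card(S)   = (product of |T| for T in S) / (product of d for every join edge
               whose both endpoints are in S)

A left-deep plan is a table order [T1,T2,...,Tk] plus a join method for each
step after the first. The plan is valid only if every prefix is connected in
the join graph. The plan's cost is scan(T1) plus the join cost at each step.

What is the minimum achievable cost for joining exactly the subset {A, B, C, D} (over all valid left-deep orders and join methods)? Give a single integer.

10960

Selinger DP over subsets of {A,B,C,D}:
  {D}: scan cost=250, card=250
  {B}: scan cost=40, card=40
  {A}: scan cost=20, card=20
  {C}: scan cost=500, card=500
  {BD}: card=200; try (D,nl_idx)→560, (B,hash)→980, (B,nl_idx)→1950, (D,merge)→2570, (B,merge)→2780, (D,hash)→4080 …(+2); best=560 via (D,nl_idx)
  {AB}: card=200; try (A,hash)→280, (B,nl_idx)→340, (B,merge)→420, (A,merge)→440, (A,nl_idx)→440, (B,hash)→520 …(+2); best=280 via (A,hash)
  {AC}: card=5000; try (A,hash)→1200, (C,merge)→5140, (A,merge)→5620, (A,nl_idx)→8000, (C,hash)→9040, (C,nl)→10020 …(+1); best=1200 via (A,hash)
  {ABD}: card=1000; try (A,hash)→960, (A,merge)→2480, (A,nl_idx)→2560, (D,nl_idx)→2880, (D,merge)→4330, (D,hash)→4480 …(+2); best=960 via (A,hash)
  {ABC}: card=50000; try (B,hash)→6680, (C,merge)→7080, (C,hash)→9480, (B,merge)→71480, (B,nl_idx)→81200, (C,nl)→100280 …(+1); best=6680 via (B,hash)
  {ABCD}: card=250000; try (C,hash)→10960, (C,merge)→16960, (D,hash)→60680, (C,nl)→500960, (D,nl_idx)→656680, (D,merge)→858930 …(+1); best=10960 via (C,hash)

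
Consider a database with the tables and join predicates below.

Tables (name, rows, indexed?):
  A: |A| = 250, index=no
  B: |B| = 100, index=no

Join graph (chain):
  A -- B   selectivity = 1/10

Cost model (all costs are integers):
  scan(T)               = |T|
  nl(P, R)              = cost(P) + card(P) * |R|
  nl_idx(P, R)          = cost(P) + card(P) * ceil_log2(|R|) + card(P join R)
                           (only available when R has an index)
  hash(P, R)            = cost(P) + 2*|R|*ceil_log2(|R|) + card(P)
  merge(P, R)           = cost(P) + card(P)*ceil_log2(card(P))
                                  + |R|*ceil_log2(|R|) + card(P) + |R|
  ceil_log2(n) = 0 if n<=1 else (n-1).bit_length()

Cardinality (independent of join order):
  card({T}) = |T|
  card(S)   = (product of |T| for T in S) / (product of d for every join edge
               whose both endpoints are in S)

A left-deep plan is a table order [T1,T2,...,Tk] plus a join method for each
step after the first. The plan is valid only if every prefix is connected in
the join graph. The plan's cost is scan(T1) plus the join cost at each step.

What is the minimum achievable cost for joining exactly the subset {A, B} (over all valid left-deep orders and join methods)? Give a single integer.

Selinger DP over subsets of {A,B}:
  {A}: scan cost=250, card=250
  {B}: scan cost=100, card=100
  {AB}: card=2500; try (B,hash)→1900, (A,merge)→3150, (B,merge)→3300, (A,hash)→4200, (A,nl)→25100, (B,nl)→25250; best=1900 via (B,hash)

1900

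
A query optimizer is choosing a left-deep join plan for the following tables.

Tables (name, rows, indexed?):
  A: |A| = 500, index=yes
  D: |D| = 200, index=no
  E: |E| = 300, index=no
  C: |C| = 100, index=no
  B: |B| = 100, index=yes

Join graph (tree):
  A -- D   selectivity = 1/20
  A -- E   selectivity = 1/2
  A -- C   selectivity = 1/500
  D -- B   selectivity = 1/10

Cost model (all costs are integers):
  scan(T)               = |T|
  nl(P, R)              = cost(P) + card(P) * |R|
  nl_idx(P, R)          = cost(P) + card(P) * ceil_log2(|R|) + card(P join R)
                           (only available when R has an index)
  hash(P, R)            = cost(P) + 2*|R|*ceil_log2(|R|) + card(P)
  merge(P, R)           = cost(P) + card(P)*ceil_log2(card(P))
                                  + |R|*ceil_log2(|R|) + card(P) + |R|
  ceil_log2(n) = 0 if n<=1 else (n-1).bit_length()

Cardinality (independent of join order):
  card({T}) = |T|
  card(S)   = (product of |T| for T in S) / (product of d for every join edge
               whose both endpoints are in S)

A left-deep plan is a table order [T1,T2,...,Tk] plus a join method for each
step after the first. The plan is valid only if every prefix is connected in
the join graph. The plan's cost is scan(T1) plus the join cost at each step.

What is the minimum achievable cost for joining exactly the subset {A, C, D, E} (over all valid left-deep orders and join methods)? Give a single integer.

Selinger DP over subsets of {A,C,D,E}:
  {A}: scan cost=500, card=500
  {D}: scan cost=200, card=200
  {E}: scan cost=300, card=300
  {C}: scan cost=100, card=100
  {AD}: card=5000; try (D,hash)→4200, (A,merge)→7000, (A,nl_idx)→7000, (D,merge)→7300, (A,hash)→9400, (A,nl)→100200 …(+1); best=4200 via (D,hash)
  {AE}: card=75000; try (E,hash)→6400, (A,merge)→8300, (E,merge)→8500, (A,hash)→9600, (A,nl_idx)→78000, (A,nl)→150300 …(+1); best=6400 via (E,hash)
  {AC}: card=100; try (A,nl_idx)→1100, (C,hash)→2400, (A,merge)→5900, (C,merge)→6300, (A,hash)→9200, (A,nl)→50100 …(+1); best=1100 via (A,nl_idx)
  {ADE}: card=750000; try (E,hash)→14600, (E,merge)→77200, (D,hash)→84600, (D,merge)→1358200, (E,nl)→1504200, (D,nl)→15006400; best=14600 via (E,hash)
  {ACD}: card=1000; try (D,merge)→3700, (D,hash)→4400, (C,hash)→10600, (D,nl)→21100, (C,merge)→75000, (C,nl)→504200; best=3700 via (D,merge)
  {ACE}: card=15000; try (E,merge)→4900, (E,hash)→6600, (E,nl)→31100, (C,hash)→82800, (C,merge)→1357200, (C,nl)→7506400; best=4900 via (E,merge)
  {ACDE}: card=150000; try (E,hash)→10100, (E,merge)→17700, (D,hash)→23100, (D,merge)→231700, (E,nl)→303700, (C,hash)→766000 …(+3); best=10100 via (E,hash)

10100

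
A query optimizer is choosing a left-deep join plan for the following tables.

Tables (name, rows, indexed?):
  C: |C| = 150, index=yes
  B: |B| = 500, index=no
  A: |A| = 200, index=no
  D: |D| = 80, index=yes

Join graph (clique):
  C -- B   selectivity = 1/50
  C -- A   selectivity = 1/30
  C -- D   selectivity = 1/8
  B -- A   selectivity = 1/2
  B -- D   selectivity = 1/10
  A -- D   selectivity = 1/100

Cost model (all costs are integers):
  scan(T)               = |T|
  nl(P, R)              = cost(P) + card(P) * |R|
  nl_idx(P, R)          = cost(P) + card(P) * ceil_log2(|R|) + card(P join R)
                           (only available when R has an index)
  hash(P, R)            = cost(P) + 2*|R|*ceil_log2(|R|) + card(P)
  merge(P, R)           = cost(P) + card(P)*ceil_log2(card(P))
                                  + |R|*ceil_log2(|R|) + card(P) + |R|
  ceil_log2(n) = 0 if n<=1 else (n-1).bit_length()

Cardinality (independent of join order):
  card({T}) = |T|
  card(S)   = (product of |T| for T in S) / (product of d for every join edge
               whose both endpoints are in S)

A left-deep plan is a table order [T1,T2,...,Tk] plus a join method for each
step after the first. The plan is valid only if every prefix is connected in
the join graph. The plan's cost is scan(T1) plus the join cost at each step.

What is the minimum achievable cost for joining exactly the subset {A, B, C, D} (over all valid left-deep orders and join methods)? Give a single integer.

8700

Selinger DP over subsets of {A,B,C,D}:
  {C}: scan cost=150, card=150
  {B}: scan cost=500, card=500
  {A}: scan cost=200, card=200
  {D}: scan cost=80, card=80
  {BC}: card=1500; try (C,hash)→3400, (C,nl_idx)→6000, (B,merge)→6500, (C,merge)→6850, (B,hash)→9300, (B,nl)→75150 …(+1); best=3400 via (C,hash)
  {AC}: card=1000; try (C,hash)→2800, (C,nl_idx)→2800, (A,merge)→3300, (C,merge)→3350, (A,hash)→3500, (A,nl)→30150 …(+1); best=2800 via (C,hash)
  {CD}: card=1500; try (D,hash)→1420, (C,merge)→2070, (D,merge)→2140, (C,nl_idx)→2220, (C,hash)→2560, (D,nl_idx)→2700 …(+2); best=1420 via (D,hash)
  {AB}: card=50000; try (A,hash)→4200, (B,merge)→7000, (A,merge)→7300, (B,hash)→9400, (B,nl)→100200, (A,nl)→100500; best=4200 via (A,hash)
  {BD}: card=4000; try (D,hash)→2120, (B,merge)→5720, (D,merge)→6140, (D,nl_idx)→8000, (B,hash)→9160, (B,nl)→40080 …(+1); best=2120 via (D,hash)
  {AD}: card=160; try (D,hash)→1520, (D,nl_idx)→1760, (A,merge)→2520, (D,merge)→2640, (A,hash)→3360, (A,nl)→16080 …(+1); best=1520 via (D,hash)
  {ABC}: card=5000; try (A,hash)→8100, (B,hash)→12800, (B,merge)→18800, (A,merge)→23200, (C,hash)→56600, (A,nl)→303400 …(+4); best=8100 via (A,hash)
  {BCD}: card=1500; try (D,hash)→6020, (C,hash)→8520, (B,hash)→11920, (D,nl_idx)→15400, (D,merge)→22040, (B,merge)→24420 …(+5); best=6020 via (D,hash)
  {ACD}: card=100; try (C,nl_idx)→2900, (C,hash)→4080, (C,merge)→4310, (D,hash)→4920, (A,hash)→6120, (D,nl_idx)→9900 …(+5); best=2900 via (C,nl_idx)
  {ABD}: card=4000; try (B,merge)→7960, (A,hash)→9320, (B,hash)→10680, (D,hash)→55320, (A,merge)→55920, (B,nl)→81520 …(+4); best=7960 via (B,merge)
  {ABCD}: card=50; try (B,merge)→8700, (A,hash)→10720, (B,hash)→12000, (D,hash)→14220, (C,hash)→14360, (A,merge)→25820 …(+8); best=8700 via (B,merge)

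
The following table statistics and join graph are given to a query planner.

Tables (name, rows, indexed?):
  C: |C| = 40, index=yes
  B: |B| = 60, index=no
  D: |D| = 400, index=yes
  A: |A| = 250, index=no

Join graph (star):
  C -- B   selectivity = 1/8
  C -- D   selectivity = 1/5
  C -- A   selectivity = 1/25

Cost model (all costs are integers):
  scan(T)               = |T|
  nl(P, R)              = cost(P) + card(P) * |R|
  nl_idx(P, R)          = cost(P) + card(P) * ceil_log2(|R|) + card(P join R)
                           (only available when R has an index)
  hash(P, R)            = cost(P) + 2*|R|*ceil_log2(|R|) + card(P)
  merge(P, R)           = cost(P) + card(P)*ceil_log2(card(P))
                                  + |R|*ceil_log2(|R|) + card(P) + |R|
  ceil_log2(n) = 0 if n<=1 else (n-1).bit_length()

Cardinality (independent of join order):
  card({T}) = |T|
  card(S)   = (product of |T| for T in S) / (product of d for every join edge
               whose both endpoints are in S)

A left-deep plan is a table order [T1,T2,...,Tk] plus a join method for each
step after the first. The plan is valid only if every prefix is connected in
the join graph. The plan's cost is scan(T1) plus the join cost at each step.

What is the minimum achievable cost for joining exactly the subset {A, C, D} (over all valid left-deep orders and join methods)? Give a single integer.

Selinger DP over subsets of {A,C,D}:
  {C}: scan cost=40, card=40
  {D}: scan cost=400, card=400
  {A}: scan cost=250, card=250
  {CD}: card=3200; try (C,hash)→1280, (D,nl_idx)→3600, (D,merge)→4320, (C,merge)→4680, (C,nl_idx)→6000, (D,hash)→7280 …(+2); best=1280 via (C,hash)
  {AC}: card=400; try (C,hash)→980, (C,nl_idx)→2150, (A,merge)→2570, (C,merge)→2780, (A,hash)→4080, (A,nl)→10040 …(+1); best=980 via (C,hash)
  {ACD}: card=32000; try (A,hash)→8480, (D,hash)→8580, (D,merge)→8980, (D,nl_idx)→36580, (A,merge)→45130, (D,nl)→160980 …(+1); best=8480 via (A,hash)

8480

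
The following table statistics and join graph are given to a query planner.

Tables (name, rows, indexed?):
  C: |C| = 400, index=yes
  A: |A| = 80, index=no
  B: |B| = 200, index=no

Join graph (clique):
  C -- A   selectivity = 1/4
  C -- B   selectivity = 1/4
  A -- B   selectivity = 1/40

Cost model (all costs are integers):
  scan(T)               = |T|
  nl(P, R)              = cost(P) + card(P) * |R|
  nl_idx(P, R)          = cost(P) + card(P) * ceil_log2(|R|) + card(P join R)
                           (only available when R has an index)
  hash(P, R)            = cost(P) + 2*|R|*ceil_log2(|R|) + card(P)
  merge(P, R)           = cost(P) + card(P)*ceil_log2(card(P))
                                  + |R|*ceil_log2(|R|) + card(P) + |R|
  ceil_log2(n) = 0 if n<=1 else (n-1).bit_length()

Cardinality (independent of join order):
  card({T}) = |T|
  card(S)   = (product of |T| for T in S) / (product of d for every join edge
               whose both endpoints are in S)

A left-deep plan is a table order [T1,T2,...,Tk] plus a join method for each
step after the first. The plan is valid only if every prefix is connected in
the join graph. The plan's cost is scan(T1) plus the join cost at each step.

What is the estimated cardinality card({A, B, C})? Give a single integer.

10000

Tables in S: A(80), B(200), C(400)
Edges inside S: C-A(d=4), C-B(d=4), A-B(d=40)
numerator = 80 * 200 * 400 = 6400000
denominator = 4 * 4 * 40 = 640
card(S) = 6400000 / 640 = 10000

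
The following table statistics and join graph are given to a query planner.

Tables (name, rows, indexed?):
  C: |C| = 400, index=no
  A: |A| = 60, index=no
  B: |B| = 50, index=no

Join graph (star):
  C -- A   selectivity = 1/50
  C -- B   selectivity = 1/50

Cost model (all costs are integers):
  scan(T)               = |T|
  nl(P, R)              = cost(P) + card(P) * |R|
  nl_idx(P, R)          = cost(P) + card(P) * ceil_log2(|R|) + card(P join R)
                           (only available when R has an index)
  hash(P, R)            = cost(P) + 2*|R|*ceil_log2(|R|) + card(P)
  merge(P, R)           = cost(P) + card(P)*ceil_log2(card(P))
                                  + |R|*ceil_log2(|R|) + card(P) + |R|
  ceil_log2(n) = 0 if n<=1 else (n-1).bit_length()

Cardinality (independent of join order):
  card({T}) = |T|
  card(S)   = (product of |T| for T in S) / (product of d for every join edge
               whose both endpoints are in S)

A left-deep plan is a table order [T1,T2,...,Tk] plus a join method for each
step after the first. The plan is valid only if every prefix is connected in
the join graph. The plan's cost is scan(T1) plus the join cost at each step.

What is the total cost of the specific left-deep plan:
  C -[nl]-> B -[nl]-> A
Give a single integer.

step 1: scan C: cost=400, card=400
step 2: join B via nl
    card(P join B) = 400*50/(50) = 400
    cost = 400 + 400*50 = 20400
step 3: join A via nl
    card(P join A) = 400*60/(50) = 480
    cost = 20400 + 400*60 = 44400

44400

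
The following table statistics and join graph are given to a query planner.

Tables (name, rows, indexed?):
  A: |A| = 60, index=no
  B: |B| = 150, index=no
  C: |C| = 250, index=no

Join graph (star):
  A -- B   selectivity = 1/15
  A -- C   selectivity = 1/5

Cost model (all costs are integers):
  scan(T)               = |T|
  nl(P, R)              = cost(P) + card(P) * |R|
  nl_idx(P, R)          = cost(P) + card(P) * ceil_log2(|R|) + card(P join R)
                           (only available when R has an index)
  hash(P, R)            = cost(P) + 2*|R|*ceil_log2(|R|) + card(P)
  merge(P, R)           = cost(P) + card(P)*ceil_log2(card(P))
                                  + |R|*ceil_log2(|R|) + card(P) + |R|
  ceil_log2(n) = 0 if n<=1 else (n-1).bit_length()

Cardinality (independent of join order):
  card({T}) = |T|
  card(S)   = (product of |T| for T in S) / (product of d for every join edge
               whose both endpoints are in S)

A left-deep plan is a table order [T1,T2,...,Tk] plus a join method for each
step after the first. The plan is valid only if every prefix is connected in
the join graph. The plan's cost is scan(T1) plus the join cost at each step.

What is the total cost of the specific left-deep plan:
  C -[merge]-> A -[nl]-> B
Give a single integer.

452920

step 1: scan C: cost=250, card=250
step 2: join A via merge
    card(P join A) = 250*60/(5) = 3000
    cost = 250 + 250*8 + 60*6 + 250 + 60 = 2920
step 3: join B via nl
    card(P join B) = 3000*150/(15) = 30000
    cost = 2920 + 3000*150 = 452920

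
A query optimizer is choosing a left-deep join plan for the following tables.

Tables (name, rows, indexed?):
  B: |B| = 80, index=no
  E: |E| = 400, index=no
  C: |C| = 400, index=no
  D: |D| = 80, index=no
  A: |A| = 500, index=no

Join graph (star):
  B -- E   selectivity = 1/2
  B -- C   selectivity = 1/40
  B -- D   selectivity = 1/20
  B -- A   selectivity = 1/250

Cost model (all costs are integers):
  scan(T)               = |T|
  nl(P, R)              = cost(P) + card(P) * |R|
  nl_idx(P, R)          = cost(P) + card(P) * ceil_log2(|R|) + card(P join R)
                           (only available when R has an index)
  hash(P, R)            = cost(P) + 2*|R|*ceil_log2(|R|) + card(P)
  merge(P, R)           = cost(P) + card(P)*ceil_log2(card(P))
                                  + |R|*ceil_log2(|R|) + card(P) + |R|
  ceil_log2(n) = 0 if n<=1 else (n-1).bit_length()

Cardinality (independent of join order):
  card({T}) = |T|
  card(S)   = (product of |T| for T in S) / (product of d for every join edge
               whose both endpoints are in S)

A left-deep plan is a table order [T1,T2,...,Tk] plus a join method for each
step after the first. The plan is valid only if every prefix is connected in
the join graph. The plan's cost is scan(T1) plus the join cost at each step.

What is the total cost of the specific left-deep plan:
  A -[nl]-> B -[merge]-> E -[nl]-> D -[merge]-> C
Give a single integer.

4913940

step 1: scan A: cost=500, card=500
step 2: join B via nl
    card(P join B) = 500*80/(250) = 160
    cost = 500 + 500*80 = 40500
step 3: join E via merge
    card(P join E) = 160*400/(2) = 32000
    cost = 40500 + 160*8 + 400*9 + 160 + 400 = 45940
step 4: join D via nl
    card(P join D) = 32000*80/(20) = 128000
    cost = 45940 + 32000*80 = 2605940
step 5: join C via merge
    card(P join C) = 128000*400/(40) = 1280000
    cost = 2605940 + 128000*17 + 400*9 + 128000 + 400 = 4913940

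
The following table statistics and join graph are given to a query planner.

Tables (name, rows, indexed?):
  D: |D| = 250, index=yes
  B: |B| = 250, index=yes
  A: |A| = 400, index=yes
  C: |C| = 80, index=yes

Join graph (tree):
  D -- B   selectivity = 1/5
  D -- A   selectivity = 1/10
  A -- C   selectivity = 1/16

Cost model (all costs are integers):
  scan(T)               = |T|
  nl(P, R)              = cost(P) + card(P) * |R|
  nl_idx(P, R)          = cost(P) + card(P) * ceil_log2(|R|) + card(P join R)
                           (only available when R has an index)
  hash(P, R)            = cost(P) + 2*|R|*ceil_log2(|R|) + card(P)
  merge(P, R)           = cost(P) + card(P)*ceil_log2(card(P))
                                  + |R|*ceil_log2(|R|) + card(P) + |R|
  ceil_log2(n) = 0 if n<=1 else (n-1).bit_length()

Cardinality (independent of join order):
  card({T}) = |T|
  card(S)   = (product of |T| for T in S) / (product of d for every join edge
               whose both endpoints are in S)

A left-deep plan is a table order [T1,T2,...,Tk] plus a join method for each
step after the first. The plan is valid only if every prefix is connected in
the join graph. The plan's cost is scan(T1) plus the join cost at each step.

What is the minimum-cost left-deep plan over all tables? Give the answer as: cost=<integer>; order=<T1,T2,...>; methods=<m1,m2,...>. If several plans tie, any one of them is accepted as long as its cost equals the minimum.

Selinger DP (subsets sized 1..n):
  {D}: scan cost=250, card=250
  {B}: scan cost=250, card=250
  {A}: scan cost=400, card=400
  {C}: scan cost=80, card=80
  {BD}: card=12500; try (D,hash)→4500, (B,hash)→4500, (D,merge)→4750, (B,merge)→4750, (D,nl_idx)→14750, (B,nl_idx)→14750 …(+2); best=4500 via (D,hash)
  {AD}: card=10000; try (D,hash)→4800, (A,merge)→6500, (D,merge)→6650, (A,hash)→7700, (A,nl_idx)→12500, (D,nl_idx)→13600 …(+2); best=4800 via (D,hash)
  {AC}: card=2000; try (C,hash)→1920, (A,nl_idx)→2800, (A,merge)→4720, (C,merge)→5040, (C,nl_idx)→5200, (A,hash)→7360 …(+2); best=1920 via (C,hash)
  {ABD}: card=500000; try (B,hash)→18800, (A,hash)→24200, (B,merge)→157050, (A,merge)→196000, (B,nl_idx)→584800, (A,nl_idx)→617000 …(+2); best=18800 via (B,hash)
  {ACD}: card=50000; try (D,hash)→7920, (C,hash)→15920, (D,merge)→28170, (D,nl_idx)→67920, (C,nl_idx)→124800, (C,merge)→155440 …(+2); best=7920 via (D,hash)
  {ABCD}: card=2500000; try (B,hash)→61920, (C,hash)→519920, (B,merge)→860170, (B,nl_idx)→2907920, (C,nl_idx)→6018800, (C,merge)→10019440 …(+2); best=61920 via (B,hash)

cost=61920; order=A,C,D,B; methods=hash,hash,hash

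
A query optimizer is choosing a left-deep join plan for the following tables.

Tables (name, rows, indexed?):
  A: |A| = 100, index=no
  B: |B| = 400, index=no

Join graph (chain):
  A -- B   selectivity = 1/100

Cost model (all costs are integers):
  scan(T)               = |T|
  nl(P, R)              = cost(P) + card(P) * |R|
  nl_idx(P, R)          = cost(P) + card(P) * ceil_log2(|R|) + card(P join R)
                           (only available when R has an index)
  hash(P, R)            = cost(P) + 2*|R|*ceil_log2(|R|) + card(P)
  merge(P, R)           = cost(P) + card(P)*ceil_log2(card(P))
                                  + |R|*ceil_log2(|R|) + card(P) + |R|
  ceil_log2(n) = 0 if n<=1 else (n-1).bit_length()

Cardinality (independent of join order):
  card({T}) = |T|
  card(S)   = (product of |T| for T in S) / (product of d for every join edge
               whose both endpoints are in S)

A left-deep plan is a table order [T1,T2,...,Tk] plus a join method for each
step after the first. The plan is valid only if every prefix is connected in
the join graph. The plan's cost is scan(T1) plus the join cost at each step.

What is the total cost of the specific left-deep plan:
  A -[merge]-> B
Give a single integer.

step 1: scan A: cost=100, card=100
step 2: join B via merge
    card(P join B) = 100*400/(100) = 400
    cost = 100 + 100*7 + 400*9 + 100 + 400 = 4900

4900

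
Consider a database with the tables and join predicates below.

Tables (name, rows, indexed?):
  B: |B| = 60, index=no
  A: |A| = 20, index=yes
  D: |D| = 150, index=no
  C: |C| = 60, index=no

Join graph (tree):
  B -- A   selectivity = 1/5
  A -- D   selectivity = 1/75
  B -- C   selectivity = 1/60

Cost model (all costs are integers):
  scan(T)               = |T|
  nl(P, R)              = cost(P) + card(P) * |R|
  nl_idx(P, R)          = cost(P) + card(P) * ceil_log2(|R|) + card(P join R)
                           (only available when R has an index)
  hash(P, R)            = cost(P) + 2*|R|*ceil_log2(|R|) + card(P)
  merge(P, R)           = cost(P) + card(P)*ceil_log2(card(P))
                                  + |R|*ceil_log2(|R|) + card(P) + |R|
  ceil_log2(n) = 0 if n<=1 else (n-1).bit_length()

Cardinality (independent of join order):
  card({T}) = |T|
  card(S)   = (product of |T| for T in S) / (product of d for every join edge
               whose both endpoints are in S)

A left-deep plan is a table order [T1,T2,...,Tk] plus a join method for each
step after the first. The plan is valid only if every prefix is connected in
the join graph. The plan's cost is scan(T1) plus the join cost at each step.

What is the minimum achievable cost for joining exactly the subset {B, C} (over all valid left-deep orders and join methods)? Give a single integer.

Selinger DP over subsets of {B,C}:
  {B}: scan cost=60, card=60
  {C}: scan cost=60, card=60
  {BC}: card=60; try (C,hash)→840, (B,hash)→840, (C,merge)→900, (B,merge)→900, (C,nl)→3660, (B,nl)→3660; best=840 via (C,hash)

840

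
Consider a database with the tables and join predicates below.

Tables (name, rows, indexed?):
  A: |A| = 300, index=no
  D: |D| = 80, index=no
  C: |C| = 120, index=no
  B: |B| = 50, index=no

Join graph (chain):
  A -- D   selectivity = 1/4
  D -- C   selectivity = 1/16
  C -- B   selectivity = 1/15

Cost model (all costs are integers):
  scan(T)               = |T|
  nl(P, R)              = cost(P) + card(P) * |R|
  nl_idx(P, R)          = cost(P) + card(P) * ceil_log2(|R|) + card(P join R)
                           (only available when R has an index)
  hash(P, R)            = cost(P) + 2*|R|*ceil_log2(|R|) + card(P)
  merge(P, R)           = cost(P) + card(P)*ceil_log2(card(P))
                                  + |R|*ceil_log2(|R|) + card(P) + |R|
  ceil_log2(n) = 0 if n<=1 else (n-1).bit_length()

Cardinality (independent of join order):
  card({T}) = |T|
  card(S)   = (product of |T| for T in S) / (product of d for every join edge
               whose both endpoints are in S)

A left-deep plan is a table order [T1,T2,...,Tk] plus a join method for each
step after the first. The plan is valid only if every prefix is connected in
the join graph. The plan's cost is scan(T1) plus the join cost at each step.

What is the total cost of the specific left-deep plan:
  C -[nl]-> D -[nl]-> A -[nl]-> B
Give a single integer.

2439720

step 1: scan C: cost=120, card=120
step 2: join D via nl
    card(P join D) = 120*80/(16) = 600
    cost = 120 + 120*80 = 9720
step 3: join A via nl
    card(P join A) = 600*300/(4) = 45000
    cost = 9720 + 600*300 = 189720
step 4: join B via nl
    card(P join B) = 45000*50/(15) = 150000
    cost = 189720 + 45000*50 = 2439720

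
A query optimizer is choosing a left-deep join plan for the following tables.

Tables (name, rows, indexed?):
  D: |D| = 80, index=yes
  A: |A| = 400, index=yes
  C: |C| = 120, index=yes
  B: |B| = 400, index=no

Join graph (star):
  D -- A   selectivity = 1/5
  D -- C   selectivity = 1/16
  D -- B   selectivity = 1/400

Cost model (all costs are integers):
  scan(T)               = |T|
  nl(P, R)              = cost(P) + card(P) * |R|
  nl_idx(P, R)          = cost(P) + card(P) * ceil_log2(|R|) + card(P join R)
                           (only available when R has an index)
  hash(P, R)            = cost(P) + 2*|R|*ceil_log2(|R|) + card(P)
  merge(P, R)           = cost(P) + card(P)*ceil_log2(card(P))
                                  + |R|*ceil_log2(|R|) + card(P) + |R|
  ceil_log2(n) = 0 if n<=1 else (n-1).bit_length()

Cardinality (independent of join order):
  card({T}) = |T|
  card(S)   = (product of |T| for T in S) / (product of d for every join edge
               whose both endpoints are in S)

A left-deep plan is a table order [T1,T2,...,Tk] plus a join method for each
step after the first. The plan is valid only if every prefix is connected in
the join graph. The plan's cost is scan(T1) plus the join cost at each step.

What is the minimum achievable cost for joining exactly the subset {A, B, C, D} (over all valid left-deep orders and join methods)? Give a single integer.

Selinger DP over subsets of {A,B,C,D}:
  {D}: scan cost=80, card=80
  {A}: scan cost=400, card=400
  {C}: scan cost=120, card=120
  {B}: scan cost=400, card=400
  {AD}: card=6400; try (D,hash)→1920, (A,merge)→4720, (D,merge)→5040, (A,nl_idx)→7200, (A,hash)→7360, (D,nl_idx)→9600 …(+2); best=1920 via (D,hash)
  {CD}: card=600; try (C,nl_idx)→1240, (D,hash)→1360, (D,nl_idx)→1560, (C,merge)→1680, (D,merge)→1720, (C,hash)→1840 …(+2); best=1240 via (C,nl_idx)
  {BD}: card=80; try (D,hash)→1920, (D,nl_idx)→3280, (B,merge)→4720, (D,merge)→5040, (B,hash)→7360, (B,nl)→32080 …(+1); best=1920 via (D,hash)
  {ACD}: card=48000; try (A,hash)→9040, (C,hash)→10000, (A,merge)→11840, (A,nl_idx)→54640, (C,merge)→92480, (C,nl_idx)→94720 …(+2); best=9040 via (A,hash)
  {ABD}: card=6400; try (A,merge)→6560, (A,nl_idx)→9040, (A,hash)→9200, (B,hash)→15520, (A,nl)→33920, (B,merge)→95520 …(+1); best=6560 via (A,merge)
  {BCD}: card=600; try (C,nl_idx)→3080, (C,merge)→3520, (C,hash)→3680, (B,hash)→9040, (C,nl)→11520, (B,merge)→11840 …(+1); best=3080 via (C,nl_idx)
  {ABCD}: card=48000; try (A,hash)→10880, (A,merge)→13680, (C,hash)→14640, (A,nl_idx)→56480, (B,hash)→64240, (C,merge)→97120 …(+5); best=10880 via (A,hash)

10880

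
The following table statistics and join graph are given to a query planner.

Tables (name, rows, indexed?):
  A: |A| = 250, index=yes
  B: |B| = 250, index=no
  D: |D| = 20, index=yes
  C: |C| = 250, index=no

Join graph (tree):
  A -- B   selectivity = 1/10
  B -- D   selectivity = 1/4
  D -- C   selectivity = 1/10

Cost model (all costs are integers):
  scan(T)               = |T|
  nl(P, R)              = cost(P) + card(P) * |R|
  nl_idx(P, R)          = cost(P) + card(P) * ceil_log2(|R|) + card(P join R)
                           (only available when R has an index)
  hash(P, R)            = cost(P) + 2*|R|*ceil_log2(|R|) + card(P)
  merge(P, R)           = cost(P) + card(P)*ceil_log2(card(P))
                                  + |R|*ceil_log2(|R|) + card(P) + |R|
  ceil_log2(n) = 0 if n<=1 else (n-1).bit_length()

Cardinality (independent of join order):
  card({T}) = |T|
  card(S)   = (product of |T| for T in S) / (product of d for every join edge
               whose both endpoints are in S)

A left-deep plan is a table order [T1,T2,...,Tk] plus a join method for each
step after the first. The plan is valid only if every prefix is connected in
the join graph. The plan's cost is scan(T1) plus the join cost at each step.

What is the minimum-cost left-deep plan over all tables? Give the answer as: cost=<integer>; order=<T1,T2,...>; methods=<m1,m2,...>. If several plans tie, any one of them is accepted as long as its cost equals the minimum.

Selinger DP (subsets sized 1..n):
  {A}: scan cost=250, card=250
  {B}: scan cost=250, card=250
  {D}: scan cost=20, card=20
  {C}: scan cost=250, card=250
  {AB}: card=6250; try (B,hash)→4500, (A,hash)→4500, (B,merge)→4750, (A,merge)→4750, (A,nl_idx)→8500, (B,nl)→62750 …(+1); best=4500 via (B,hash)
  {BD}: card=1250; try (D,hash)→700, (B,merge)→2390, (D,merge)→2620, (D,nl_idx)→2750, (B,hash)→4040, (B,nl)→5020 …(+1); best=700 via (D,hash)
  {CD}: card=500; try (D,hash)→700, (D,nl_idx)→2000, (C,merge)→2390, (D,merge)→2620, (C,hash)→4040, (C,nl)→5020 …(+1); best=700 via (D,hash)
  {ABD}: card=31250; try (A,hash)→5950, (D,hash)→10950, (A,merge)→17950, (A,nl_idx)→41950, (D,nl_idx)→67000, (D,merge)→92120 …(+2); best=5950 via (A,hash)
  {BCD}: card=31250; try (B,hash)→5200, (C,hash)→5950, (B,merge)→7950, (C,merge)→17950, (B,nl)→125700, (C,nl)→313200; best=5200 via (B,hash)
  {ABCD}: card=781250; try (A,hash)→40450, (C,hash)→41200, (A,merge)→507450, (C,merge)→508200, (A,nl_idx)→1036450, (A,nl)→7817700 …(+1); best=40450 via (A,hash)

cost=40450; order=C,D,B,A; methods=hash,hash,hash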